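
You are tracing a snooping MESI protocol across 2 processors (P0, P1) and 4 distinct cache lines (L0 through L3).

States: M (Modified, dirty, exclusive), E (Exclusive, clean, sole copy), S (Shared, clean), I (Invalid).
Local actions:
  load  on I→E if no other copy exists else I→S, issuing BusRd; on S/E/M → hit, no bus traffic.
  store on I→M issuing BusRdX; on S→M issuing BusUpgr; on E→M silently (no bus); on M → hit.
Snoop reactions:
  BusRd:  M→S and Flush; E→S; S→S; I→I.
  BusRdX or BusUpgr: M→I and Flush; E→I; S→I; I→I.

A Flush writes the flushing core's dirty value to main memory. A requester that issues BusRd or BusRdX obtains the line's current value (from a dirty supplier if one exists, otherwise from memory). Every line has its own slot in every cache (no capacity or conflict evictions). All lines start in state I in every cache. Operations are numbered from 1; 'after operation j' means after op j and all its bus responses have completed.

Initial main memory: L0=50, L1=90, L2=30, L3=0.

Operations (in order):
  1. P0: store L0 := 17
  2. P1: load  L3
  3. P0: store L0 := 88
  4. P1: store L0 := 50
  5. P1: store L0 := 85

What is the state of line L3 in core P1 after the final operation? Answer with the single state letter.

state = E

  op1 P0: store L0 := 17 → M/I on L0; bus BusRdX; mem=50
  op2 P1: load  L3 → I/E on L3; bus BusRd; mem=0
  op3 P0: store L0 := 88 → M/I on L0; bus (none); mem=50
  op4 P1: store L0 := 50 → I/M on L0; bus BusRdX Flush; mem=88
  op5 P1: store L0 := 85 → I/M on L0; bus (none); mem=88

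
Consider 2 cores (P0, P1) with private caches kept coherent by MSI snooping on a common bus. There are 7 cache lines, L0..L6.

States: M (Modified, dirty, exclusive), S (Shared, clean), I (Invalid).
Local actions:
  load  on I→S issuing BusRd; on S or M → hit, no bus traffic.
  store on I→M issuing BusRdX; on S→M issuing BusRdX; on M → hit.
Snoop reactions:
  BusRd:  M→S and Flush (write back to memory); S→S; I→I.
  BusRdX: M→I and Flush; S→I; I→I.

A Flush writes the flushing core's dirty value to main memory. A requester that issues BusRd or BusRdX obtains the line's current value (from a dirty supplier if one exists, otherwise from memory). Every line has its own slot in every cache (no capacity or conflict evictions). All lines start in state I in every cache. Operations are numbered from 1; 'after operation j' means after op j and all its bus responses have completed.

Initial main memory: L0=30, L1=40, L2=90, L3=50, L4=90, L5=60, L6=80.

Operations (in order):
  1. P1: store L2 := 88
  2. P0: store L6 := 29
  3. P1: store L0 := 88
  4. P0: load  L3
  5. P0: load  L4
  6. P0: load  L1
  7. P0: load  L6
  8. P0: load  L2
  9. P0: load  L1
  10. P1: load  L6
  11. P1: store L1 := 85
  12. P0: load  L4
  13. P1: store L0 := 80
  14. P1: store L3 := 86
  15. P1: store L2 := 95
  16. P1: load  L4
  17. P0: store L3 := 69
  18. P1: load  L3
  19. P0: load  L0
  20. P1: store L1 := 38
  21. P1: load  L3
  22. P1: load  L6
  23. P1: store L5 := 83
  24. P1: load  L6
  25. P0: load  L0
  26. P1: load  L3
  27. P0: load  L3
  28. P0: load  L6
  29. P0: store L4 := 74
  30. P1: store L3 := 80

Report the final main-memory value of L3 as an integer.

memory[L3] = 69

[1] P1: store L2 := 88 | P0:I, P1:M(88) | bus: BusRdX
[2] P0: store L6 := 29 | P0:M(29), P1:I | bus: BusRdX
[3] P1: store L0 := 88 | P0:I, P1:M(88) | bus: BusRdX
[4] P0: load  L3 | P0:S(50), P1:I | bus: BusRd
[5] P0: load  L4 | P0:S(90), P1:I | bus: BusRd
[6] P0: load  L1 | P0:S(40), P1:I | bus: BusRd
[7] P0: load  L6 | P0:M(29), P1:I | bus: none
[8] P0: load  L2 | P0:S(88), P1:S(88) | bus: BusRd,Flush
[9] P0: load  L1 | P0:S(40), P1:I | bus: none
[10] P1: load  L6 | P0:S(29), P1:S(29) | bus: BusRd,Flush
[11] P1: store L1 := 85 | P0:I, P1:M(85) | bus: BusRdX
[12] P0: load  L4 | P0:S(90), P1:I | bus: none
[13] P1: store L0 := 80 | P0:I, P1:M(80) | bus: none
[14] P1: store L3 := 86 | P0:I, P1:M(86) | bus: BusRdX
[15] P1: store L2 := 95 | P0:I, P1:M(95) | bus: BusRdX
[16] P1: load  L4 | P0:S(90), P1:S(90) | bus: BusRd
[17] P0: store L3 := 69 | P0:M(69), P1:I | bus: BusRdX,Flush
[18] P1: load  L3 | P0:S(69), P1:S(69) | bus: BusRd,Flush
[19] P0: load  L0 | P0:S(80), P1:S(80) | bus: BusRd,Flush
[20] P1: store L1 := 38 | P0:I, P1:M(38) | bus: none
[21] P1: load  L3 | P0:S(69), P1:S(69) | bus: none
[22] P1: load  L6 | P0:S(29), P1:S(29) | bus: none
[23] P1: store L5 := 83 | P0:I, P1:M(83) | bus: BusRdX
[24] P1: load  L6 | P0:S(29), P1:S(29) | bus: none
[25] P0: load  L0 | P0:S(80), P1:S(80) | bus: none
[26] P1: load  L3 | P0:S(69), P1:S(69) | bus: none
[27] P0: load  L3 | P0:S(69), P1:S(69) | bus: none
[28] P0: load  L6 | P0:S(29), P1:S(29) | bus: none
[29] P0: store L4 := 74 | P0:M(74), P1:I | bus: BusRdX
[30] P1: store L3 := 80 | P0:I, P1:M(80) | bus: BusRdX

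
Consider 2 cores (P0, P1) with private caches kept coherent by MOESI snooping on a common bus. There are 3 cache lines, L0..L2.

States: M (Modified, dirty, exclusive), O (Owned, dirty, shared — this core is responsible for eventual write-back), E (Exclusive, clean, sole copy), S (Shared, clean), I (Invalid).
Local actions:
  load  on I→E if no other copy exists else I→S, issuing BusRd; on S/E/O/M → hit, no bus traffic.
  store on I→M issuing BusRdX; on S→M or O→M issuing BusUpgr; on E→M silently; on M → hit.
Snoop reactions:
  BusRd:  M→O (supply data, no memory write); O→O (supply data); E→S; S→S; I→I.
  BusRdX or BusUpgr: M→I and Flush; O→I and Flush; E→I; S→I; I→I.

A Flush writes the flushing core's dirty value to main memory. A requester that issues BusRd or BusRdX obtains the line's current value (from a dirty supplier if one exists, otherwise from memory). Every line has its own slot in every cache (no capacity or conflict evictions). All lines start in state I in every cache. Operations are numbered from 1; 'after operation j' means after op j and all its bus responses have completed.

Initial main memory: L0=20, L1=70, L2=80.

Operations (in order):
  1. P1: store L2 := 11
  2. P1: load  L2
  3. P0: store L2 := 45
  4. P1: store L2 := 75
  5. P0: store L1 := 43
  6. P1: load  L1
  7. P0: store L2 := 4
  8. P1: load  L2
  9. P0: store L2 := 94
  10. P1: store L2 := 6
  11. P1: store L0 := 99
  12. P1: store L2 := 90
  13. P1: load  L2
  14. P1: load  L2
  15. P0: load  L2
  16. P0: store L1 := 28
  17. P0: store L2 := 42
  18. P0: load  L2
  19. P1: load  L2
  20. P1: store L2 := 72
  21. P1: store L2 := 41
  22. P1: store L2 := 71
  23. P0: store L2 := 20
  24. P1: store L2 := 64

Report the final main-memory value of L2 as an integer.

memory[L2] = 20

[1] P1: store L2 := 11 | P0:I, P1:M(11) | bus: BusRdX
[2] P1: load  L2 | P0:I, P1:M(11) | bus: none
[3] P0: store L2 := 45 | P0:M(45), P1:I | bus: BusRdX,Flush
[4] P1: store L2 := 75 | P0:I, P1:M(75) | bus: BusRdX,Flush
[5] P0: store L1 := 43 | P0:M(43), P1:I | bus: BusRdX
[6] P1: load  L1 | P0:O(43), P1:S(43) | bus: BusRd
[7] P0: store L2 := 4 | P0:M(4), P1:I | bus: BusRdX,Flush
[8] P1: load  L2 | P0:O(4), P1:S(4) | bus: BusRd
[9] P0: store L2 := 94 | P0:M(94), P1:I | bus: BusUpgr
[10] P1: store L2 := 6 | P0:I, P1:M(6) | bus: BusRdX,Flush
[11] P1: store L0 := 99 | P0:I, P1:M(99) | bus: BusRdX
[12] P1: store L2 := 90 | P0:I, P1:M(90) | bus: none
[13] P1: load  L2 | P0:I, P1:M(90) | bus: none
[14] P1: load  L2 | P0:I, P1:M(90) | bus: none
[15] P0: load  L2 | P0:S(90), P1:O(90) | bus: BusRd
[16] P0: store L1 := 28 | P0:M(28), P1:I | bus: BusUpgr
[17] P0: store L2 := 42 | P0:M(42), P1:I | bus: BusUpgr,Flush
[18] P0: load  L2 | P0:M(42), P1:I | bus: none
[19] P1: load  L2 | P0:O(42), P1:S(42) | bus: BusRd
[20] P1: store L2 := 72 | P0:I, P1:M(72) | bus: BusUpgr,Flush
[21] P1: store L2 := 41 | P0:I, P1:M(41) | bus: none
[22] P1: store L2 := 71 | P0:I, P1:M(71) | bus: none
[23] P0: store L2 := 20 | P0:M(20), P1:I | bus: BusRdX,Flush
[24] P1: store L2 := 64 | P0:I, P1:M(64) | bus: BusRdX,Flush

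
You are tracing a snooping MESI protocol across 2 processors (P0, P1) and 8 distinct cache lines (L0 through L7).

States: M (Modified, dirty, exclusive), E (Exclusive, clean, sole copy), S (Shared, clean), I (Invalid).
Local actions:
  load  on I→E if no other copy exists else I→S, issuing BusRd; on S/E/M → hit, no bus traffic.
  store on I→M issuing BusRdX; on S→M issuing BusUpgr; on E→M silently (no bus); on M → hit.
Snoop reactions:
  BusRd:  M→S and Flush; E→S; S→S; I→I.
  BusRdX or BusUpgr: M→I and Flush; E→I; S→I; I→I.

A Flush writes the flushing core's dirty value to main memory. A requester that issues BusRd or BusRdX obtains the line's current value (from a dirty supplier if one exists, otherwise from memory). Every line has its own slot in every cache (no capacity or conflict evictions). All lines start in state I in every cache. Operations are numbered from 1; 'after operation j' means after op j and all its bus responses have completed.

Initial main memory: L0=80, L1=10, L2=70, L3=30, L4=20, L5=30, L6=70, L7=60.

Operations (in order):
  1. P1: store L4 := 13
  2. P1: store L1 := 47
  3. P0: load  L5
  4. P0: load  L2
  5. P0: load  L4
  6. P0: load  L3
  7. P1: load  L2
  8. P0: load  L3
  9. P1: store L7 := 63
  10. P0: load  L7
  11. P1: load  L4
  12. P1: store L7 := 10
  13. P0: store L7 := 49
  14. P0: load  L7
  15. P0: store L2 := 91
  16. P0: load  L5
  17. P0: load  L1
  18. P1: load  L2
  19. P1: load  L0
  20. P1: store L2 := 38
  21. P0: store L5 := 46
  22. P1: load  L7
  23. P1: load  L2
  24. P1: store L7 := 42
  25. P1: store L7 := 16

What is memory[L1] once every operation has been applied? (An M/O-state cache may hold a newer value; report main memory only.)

1. P1: store L4 := 13  bus=[BusRdX]  L4: P0=I P1=M  mem[L4]=20
2. P1: store L1 := 47  bus=[BusRdX]  L1: P0=I P1=M  mem[L1]=10
3. P0: load  L5  bus=[BusRd]  L5: P0=E P1=I  mem[L5]=30
4. P0: load  L2  bus=[BusRd]  L2: P0=E P1=I  mem[L2]=70
5. P0: load  L4  bus=[BusRd,Flush]  L4: P0=S P1=S  mem[L4]=13
6. P0: load  L3  bus=[BusRd]  L3: P0=E P1=I  mem[L3]=30
7. P1: load  L2  bus=[BusRd]  L2: P0=S P1=S  mem[L2]=70
8. P0: load  L3  bus=[-]  L3: P0=E P1=I  mem[L3]=30
9. P1: store L7 := 63  bus=[BusRdX]  L7: P0=I P1=M  mem[L7]=60
10. P0: load  L7  bus=[BusRd,Flush]  L7: P0=S P1=S  mem[L7]=63
11. P1: load  L4  bus=[-]  L4: P0=S P1=S  mem[L4]=13
12. P1: store L7 := 10  bus=[BusUpgr]  L7: P0=I P1=M  mem[L7]=63
13. P0: store L7 := 49  bus=[BusRdX,Flush]  L7: P0=M P1=I  mem[L7]=10
14. P0: load  L7  bus=[-]  L7: P0=M P1=I  mem[L7]=10
15. P0: store L2 := 91  bus=[BusUpgr]  L2: P0=M P1=I  mem[L2]=70
16. P0: load  L5  bus=[-]  L5: P0=E P1=I  mem[L5]=30
17. P0: load  L1  bus=[BusRd,Flush]  L1: P0=S P1=S  mem[L1]=47
18. P1: load  L2  bus=[BusRd,Flush]  L2: P0=S P1=S  mem[L2]=91
19. P1: load  L0  bus=[BusRd]  L0: P0=I P1=E  mem[L0]=80
20. P1: store L2 := 38  bus=[BusUpgr]  L2: P0=I P1=M  mem[L2]=91
21. P0: store L5 := 46  bus=[-]  L5: P0=M P1=I  mem[L5]=30
22. P1: load  L7  bus=[BusRd,Flush]  L7: P0=S P1=S  mem[L7]=49
23. P1: load  L2  bus=[-]  L2: P0=I P1=M  mem[L2]=91
24. P1: store L7 := 42  bus=[BusUpgr]  L7: P0=I P1=M  mem[L7]=49
25. P1: store L7 := 16  bus=[-]  L7: P0=I P1=M  mem[L7]=49

memory[L1] = 47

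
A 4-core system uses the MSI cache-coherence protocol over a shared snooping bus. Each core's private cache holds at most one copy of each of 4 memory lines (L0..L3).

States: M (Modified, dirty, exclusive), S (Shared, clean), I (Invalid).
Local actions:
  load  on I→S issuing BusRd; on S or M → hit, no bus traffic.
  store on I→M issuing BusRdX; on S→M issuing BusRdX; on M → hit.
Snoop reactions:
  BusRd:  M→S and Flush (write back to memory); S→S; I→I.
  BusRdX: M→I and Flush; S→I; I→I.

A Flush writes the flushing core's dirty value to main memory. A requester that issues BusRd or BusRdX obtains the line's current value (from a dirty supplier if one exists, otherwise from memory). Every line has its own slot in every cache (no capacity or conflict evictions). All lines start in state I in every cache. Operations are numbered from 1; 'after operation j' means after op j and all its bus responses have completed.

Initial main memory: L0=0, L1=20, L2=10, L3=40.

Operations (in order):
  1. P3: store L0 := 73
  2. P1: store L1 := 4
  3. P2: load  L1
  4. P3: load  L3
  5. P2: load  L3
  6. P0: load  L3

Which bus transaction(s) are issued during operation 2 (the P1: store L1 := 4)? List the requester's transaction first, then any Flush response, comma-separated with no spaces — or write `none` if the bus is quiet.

bus = BusRdX

  op1 P3: store L0 := 73 → I/I/I/M on L0; bus BusRdX; mem=0
  op2 P1: store L1 := 4 → I/M/I/I on L1; bus BusRdX; mem=20
  op3 P2: load  L1 → I/S/S/I on L1; bus BusRd Flush; mem=4
  op4 P3: load  L3 → I/I/I/S on L3; bus BusRd; mem=40
  op5 P2: load  L3 → I/I/S/S on L3; bus BusRd; mem=40
  op6 P0: load  L3 → S/I/S/S on L3; bus BusRd; mem=40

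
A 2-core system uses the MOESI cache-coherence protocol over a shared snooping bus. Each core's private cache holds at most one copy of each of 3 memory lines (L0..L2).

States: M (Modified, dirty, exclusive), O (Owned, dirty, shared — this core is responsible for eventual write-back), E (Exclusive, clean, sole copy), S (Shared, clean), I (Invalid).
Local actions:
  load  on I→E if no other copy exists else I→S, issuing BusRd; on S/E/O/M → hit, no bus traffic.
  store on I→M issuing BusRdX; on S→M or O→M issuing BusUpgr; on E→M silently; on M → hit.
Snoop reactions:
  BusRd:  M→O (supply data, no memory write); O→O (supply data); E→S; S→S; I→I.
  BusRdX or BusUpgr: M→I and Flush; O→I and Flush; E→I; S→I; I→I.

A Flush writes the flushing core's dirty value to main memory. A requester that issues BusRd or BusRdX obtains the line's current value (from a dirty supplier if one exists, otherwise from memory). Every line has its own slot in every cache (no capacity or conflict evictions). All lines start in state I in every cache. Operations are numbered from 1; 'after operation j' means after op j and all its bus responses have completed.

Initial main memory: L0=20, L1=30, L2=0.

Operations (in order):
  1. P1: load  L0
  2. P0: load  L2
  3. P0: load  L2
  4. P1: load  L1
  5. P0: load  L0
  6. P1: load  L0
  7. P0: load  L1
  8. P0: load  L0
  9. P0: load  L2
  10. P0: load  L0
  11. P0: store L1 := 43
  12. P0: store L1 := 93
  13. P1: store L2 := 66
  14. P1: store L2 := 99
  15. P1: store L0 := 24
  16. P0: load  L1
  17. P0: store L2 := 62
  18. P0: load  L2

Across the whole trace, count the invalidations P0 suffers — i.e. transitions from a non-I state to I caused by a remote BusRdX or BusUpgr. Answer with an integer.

step 1: P1: load  L0  ⟶  IE  (L0)  txn=BusRd  M[L0]=20
step 2: P0: load  L2  ⟶  EI  (L2)  txn=BusRd  M[L2]=0
step 3: P0: load  L2  ⟶  EI  (L2)  txn=∅  M[L2]=0
step 4: P1: load  L1  ⟶  IE  (L1)  txn=BusRd  M[L1]=30
step 5: P0: load  L0  ⟶  SS  (L0)  txn=BusRd  M[L0]=20
step 6: P1: load  L0  ⟶  SS  (L0)  txn=∅  M[L0]=20
step 7: P0: load  L1  ⟶  SS  (L1)  txn=BusRd  M[L1]=30
step 8: P0: load  L0  ⟶  SS  (L0)  txn=∅  M[L0]=20
step 9: P0: load  L2  ⟶  EI  (L2)  txn=∅  M[L2]=0
step 10: P0: load  L0  ⟶  SS  (L0)  txn=∅  M[L0]=20
step 11: P0: store L1 := 43  ⟶  MI  (L1)  txn=BusUpgr  M[L1]=30
step 12: P0: store L1 := 93  ⟶  MI  (L1)  txn=∅  M[L1]=30
step 13: P1: store L2 := 66  ⟶  IM  (L2)  txn=BusRdX  M[L2]=0
step 14: P1: store L2 := 99  ⟶  IM  (L2)  txn=∅  M[L2]=0
step 15: P1: store L0 := 24  ⟶  IM  (L0)  txn=BusUpgr  M[L0]=20
step 16: P0: load  L1  ⟶  MI  (L1)  txn=∅  M[L1]=30
step 17: P0: store L2 := 62  ⟶  MI  (L2)  txn=BusRdX+Flush  M[L2]=99
step 18: P0: load  L2  ⟶  MI  (L2)  txn=∅  M[L2]=99

invalidations = 2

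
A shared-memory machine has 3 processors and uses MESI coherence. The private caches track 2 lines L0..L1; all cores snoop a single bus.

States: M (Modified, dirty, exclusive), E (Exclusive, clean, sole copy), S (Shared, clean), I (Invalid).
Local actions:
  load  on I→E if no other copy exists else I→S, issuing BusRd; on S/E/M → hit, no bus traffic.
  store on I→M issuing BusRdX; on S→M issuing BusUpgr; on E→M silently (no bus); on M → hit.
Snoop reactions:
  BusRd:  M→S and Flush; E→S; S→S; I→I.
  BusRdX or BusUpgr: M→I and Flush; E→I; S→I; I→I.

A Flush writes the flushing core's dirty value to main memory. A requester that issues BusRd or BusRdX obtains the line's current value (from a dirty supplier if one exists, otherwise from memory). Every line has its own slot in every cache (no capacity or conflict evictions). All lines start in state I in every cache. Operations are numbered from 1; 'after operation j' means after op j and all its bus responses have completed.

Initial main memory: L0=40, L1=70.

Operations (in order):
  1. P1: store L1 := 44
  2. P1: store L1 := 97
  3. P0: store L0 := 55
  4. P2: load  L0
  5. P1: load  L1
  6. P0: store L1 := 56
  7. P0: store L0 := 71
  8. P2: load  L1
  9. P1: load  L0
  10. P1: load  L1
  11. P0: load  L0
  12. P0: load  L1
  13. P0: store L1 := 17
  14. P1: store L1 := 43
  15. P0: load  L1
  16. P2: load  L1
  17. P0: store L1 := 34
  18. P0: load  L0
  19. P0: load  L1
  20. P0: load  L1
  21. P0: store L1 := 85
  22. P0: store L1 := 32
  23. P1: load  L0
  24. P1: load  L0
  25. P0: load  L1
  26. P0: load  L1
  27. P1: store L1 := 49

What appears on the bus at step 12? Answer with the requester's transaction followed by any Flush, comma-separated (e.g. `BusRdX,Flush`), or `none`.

step 1: P1: store L1 := 44  ⟶  IMI  (L1)  txn=BusRdX  M[L1]=70
step 2: P1: store L1 := 97  ⟶  IMI  (L1)  txn=∅  M[L1]=70
step 3: P0: store L0 := 55  ⟶  MII  (L0)  txn=BusRdX  M[L0]=40
step 4: P2: load  L0  ⟶  SIS  (L0)  txn=BusRd+Flush  M[L0]=55
step 5: P1: load  L1  ⟶  IMI  (L1)  txn=∅  M[L1]=70
step 6: P0: store L1 := 56  ⟶  MII  (L1)  txn=BusRdX+Flush  M[L1]=97
step 7: P0: store L0 := 71  ⟶  MII  (L0)  txn=BusUpgr  M[L0]=55
step 8: P2: load  L1  ⟶  SIS  (L1)  txn=BusRd+Flush  M[L1]=56
step 9: P1: load  L0  ⟶  SSI  (L0)  txn=BusRd+Flush  M[L0]=71
step 10: P1: load  L1  ⟶  SSS  (L1)  txn=BusRd  M[L1]=56
step 11: P0: load  L0  ⟶  SSI  (L0)  txn=∅  M[L0]=71
step 12: P0: load  L1  ⟶  SSS  (L1)  txn=∅  M[L1]=56
step 13: P0: store L1 := 17  ⟶  MII  (L1)  txn=BusUpgr  M[L1]=56
step 14: P1: store L1 := 43  ⟶  IMI  (L1)  txn=BusRdX+Flush  M[L1]=17
step 15: P0: load  L1  ⟶  SSI  (L1)  txn=BusRd+Flush  M[L1]=43
step 16: P2: load  L1  ⟶  SSS  (L1)  txn=BusRd  M[L1]=43
step 17: P0: store L1 := 34  ⟶  MII  (L1)  txn=BusUpgr  M[L1]=43
step 18: P0: load  L0  ⟶  SSI  (L0)  txn=∅  M[L0]=71
step 19: P0: load  L1  ⟶  MII  (L1)  txn=∅  M[L1]=43
step 20: P0: load  L1  ⟶  MII  (L1)  txn=∅  M[L1]=43
step 21: P0: store L1 := 85  ⟶  MII  (L1)  txn=∅  M[L1]=43
step 22: P0: store L1 := 32  ⟶  MII  (L1)  txn=∅  M[L1]=43
step 23: P1: load  L0  ⟶  SSI  (L0)  txn=∅  M[L0]=71
step 24: P1: load  L0  ⟶  SSI  (L0)  txn=∅  M[L0]=71
step 25: P0: load  L1  ⟶  MII  (L1)  txn=∅  M[L1]=43
step 26: P0: load  L1  ⟶  MII  (L1)  txn=∅  M[L1]=43
step 27: P1: store L1 := 49  ⟶  IMI  (L1)  txn=BusRdX+Flush  M[L1]=32

bus = none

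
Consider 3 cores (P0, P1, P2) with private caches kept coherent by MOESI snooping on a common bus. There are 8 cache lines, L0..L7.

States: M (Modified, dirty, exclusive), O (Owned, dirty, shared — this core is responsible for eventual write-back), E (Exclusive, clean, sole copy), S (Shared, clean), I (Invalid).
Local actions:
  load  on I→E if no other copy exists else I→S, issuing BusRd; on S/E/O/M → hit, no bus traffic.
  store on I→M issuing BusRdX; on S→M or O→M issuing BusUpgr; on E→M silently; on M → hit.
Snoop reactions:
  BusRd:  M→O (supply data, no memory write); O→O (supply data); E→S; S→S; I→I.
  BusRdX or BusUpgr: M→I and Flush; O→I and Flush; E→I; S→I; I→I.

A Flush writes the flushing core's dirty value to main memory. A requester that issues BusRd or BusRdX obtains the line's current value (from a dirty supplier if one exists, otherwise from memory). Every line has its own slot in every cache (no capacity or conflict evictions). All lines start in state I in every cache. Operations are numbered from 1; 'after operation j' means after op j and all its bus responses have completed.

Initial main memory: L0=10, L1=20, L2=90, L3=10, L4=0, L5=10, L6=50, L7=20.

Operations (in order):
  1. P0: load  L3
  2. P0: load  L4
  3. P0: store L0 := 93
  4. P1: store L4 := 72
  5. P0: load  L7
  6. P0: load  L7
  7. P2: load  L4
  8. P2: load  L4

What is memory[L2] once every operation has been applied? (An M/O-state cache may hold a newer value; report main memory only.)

memory[L2] = 90

  op1 P0: load  L3 → E/I/I on L3; bus BusRd; mem=10
  op2 P0: load  L4 → E/I/I on L4; bus BusRd; mem=0
  op3 P0: store L0 := 93 → M/I/I on L0; bus BusRdX; mem=10
  op4 P1: store L4 := 72 → I/M/I on L4; bus BusRdX; mem=0
  op5 P0: load  L7 → E/I/I on L7; bus BusRd; mem=20
  op6 P0: load  L7 → E/I/I on L7; bus (none); mem=20
  op7 P2: load  L4 → I/O/S on L4; bus BusRd; mem=0
  op8 P2: load  L4 → I/O/S on L4; bus (none); mem=0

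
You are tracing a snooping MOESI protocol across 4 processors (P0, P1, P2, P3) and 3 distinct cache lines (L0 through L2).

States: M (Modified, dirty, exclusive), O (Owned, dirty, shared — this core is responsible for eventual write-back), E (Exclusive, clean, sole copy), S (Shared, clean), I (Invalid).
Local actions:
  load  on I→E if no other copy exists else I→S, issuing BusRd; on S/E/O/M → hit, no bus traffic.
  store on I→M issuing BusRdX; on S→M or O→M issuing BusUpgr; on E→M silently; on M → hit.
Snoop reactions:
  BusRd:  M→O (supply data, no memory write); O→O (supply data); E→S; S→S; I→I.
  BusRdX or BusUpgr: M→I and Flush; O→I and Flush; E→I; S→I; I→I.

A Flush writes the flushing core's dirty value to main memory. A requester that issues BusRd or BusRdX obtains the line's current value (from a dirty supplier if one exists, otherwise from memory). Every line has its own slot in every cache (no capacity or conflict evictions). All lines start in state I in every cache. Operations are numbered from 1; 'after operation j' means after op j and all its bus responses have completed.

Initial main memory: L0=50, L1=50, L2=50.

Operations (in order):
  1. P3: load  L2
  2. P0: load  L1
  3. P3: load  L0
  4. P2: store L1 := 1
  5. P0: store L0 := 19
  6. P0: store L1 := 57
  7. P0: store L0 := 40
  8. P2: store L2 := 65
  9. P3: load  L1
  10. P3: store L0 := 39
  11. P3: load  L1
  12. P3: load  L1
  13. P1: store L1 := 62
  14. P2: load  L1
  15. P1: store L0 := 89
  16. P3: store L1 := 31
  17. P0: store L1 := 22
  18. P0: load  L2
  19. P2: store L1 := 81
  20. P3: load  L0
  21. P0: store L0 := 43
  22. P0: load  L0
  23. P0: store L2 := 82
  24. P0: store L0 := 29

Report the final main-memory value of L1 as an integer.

1. P3: load  L2  bus=[BusRd]  L2: P0=I P1=I P2=I P3=E  mem[L2]=50
2. P0: load  L1  bus=[BusRd]  L1: P0=E P1=I P2=I P3=I  mem[L1]=50
3. P3: load  L0  bus=[BusRd]  L0: P0=I P1=I P2=I P3=E  mem[L0]=50
4. P2: store L1 := 1  bus=[BusRdX]  L1: P0=I P1=I P2=M P3=I  mem[L1]=50
5. P0: store L0 := 19  bus=[BusRdX]  L0: P0=M P1=I P2=I P3=I  mem[L0]=50
6. P0: store L1 := 57  bus=[BusRdX,Flush]  L1: P0=M P1=I P2=I P3=I  mem[L1]=1
7. P0: store L0 := 40  bus=[-]  L0: P0=M P1=I P2=I P3=I  mem[L0]=50
8. P2: store L2 := 65  bus=[BusRdX]  L2: P0=I P1=I P2=M P3=I  mem[L2]=50
9. P3: load  L1  bus=[BusRd]  L1: P0=O P1=I P2=I P3=S  mem[L1]=1
10. P3: store L0 := 39  bus=[BusRdX,Flush]  L0: P0=I P1=I P2=I P3=M  mem[L0]=40
11. P3: load  L1  bus=[-]  L1: P0=O P1=I P2=I P3=S  mem[L1]=1
12. P3: load  L1  bus=[-]  L1: P0=O P1=I P2=I P3=S  mem[L1]=1
13. P1: store L1 := 62  bus=[BusRdX,Flush]  L1: P0=I P1=M P2=I P3=I  mem[L1]=57
14. P2: load  L1  bus=[BusRd]  L1: P0=I P1=O P2=S P3=I  mem[L1]=57
15. P1: store L0 := 89  bus=[BusRdX,Flush]  L0: P0=I P1=M P2=I P3=I  mem[L0]=39
16. P3: store L1 := 31  bus=[BusRdX,Flush]  L1: P0=I P1=I P2=I P3=M  mem[L1]=62
17. P0: store L1 := 22  bus=[BusRdX,Flush]  L1: P0=M P1=I P2=I P3=I  mem[L1]=31
18. P0: load  L2  bus=[BusRd]  L2: P0=S P1=I P2=O P3=I  mem[L2]=50
19. P2: store L1 := 81  bus=[BusRdX,Flush]  L1: P0=I P1=I P2=M P3=I  mem[L1]=22
20. P3: load  L0  bus=[BusRd]  L0: P0=I P1=O P2=I P3=S  mem[L0]=39
21. P0: store L0 := 43  bus=[BusRdX,Flush]  L0: P0=M P1=I P2=I P3=I  mem[L0]=89
22. P0: load  L0  bus=[-]  L0: P0=M P1=I P2=I P3=I  mem[L0]=89
23. P0: store L2 := 82  bus=[BusUpgr,Flush]  L2: P0=M P1=I P2=I P3=I  mem[L2]=65
24. P0: store L0 := 29  bus=[-]  L0: P0=M P1=I P2=I P3=I  mem[L0]=89

memory[L1] = 22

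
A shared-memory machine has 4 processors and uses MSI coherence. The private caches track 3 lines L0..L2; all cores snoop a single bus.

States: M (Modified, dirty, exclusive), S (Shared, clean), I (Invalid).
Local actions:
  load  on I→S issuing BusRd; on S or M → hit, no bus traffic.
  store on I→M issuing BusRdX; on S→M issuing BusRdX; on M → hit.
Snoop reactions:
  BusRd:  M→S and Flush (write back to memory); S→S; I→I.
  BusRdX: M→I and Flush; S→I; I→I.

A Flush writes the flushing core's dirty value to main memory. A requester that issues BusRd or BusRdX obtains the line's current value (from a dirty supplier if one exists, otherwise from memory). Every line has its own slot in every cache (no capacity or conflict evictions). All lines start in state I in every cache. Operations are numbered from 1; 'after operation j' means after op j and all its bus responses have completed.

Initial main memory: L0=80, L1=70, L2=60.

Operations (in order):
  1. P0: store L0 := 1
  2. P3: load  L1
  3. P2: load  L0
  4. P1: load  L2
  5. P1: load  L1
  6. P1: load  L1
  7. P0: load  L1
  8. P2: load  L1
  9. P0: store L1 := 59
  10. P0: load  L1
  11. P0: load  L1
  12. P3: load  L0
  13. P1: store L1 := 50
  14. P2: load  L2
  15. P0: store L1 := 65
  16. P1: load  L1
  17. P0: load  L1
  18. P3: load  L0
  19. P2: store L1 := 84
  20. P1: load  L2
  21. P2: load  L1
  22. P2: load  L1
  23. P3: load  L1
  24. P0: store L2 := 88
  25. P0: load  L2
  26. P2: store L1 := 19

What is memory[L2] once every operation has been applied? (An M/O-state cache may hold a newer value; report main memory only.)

memory[L2] = 60

[1] P0: store L0 := 1 | P0:M(1), P1:I, P2:I, P3:I | bus: BusRdX
[2] P3: load  L1 | P0:I, P1:I, P2:I, P3:S(70) | bus: BusRd
[3] P2: load  L0 | P0:S(1), P1:I, P2:S(1), P3:I | bus: BusRd,Flush
[4] P1: load  L2 | P0:I, P1:S(60), P2:I, P3:I | bus: BusRd
[5] P1: load  L1 | P0:I, P1:S(70), P2:I, P3:S(70) | bus: BusRd
[6] P1: load  L1 | P0:I, P1:S(70), P2:I, P3:S(70) | bus: none
[7] P0: load  L1 | P0:S(70), P1:S(70), P2:I, P3:S(70) | bus: BusRd
[8] P2: load  L1 | P0:S(70), P1:S(70), P2:S(70), P3:S(70) | bus: BusRd
[9] P0: store L1 := 59 | P0:M(59), P1:I, P2:I, P3:I | bus: BusRdX
[10] P0: load  L1 | P0:M(59), P1:I, P2:I, P3:I | bus: none
[11] P0: load  L1 | P0:M(59), P1:I, P2:I, P3:I | bus: none
[12] P3: load  L0 | P0:S(1), P1:I, P2:S(1), P3:S(1) | bus: BusRd
[13] P1: store L1 := 50 | P0:I, P1:M(50), P2:I, P3:I | bus: BusRdX,Flush
[14] P2: load  L2 | P0:I, P1:S(60), P2:S(60), P3:I | bus: BusRd
[15] P0: store L1 := 65 | P0:M(65), P1:I, P2:I, P3:I | bus: BusRdX,Flush
[16] P1: load  L1 | P0:S(65), P1:S(65), P2:I, P3:I | bus: BusRd,Flush
[17] P0: load  L1 | P0:S(65), P1:S(65), P2:I, P3:I | bus: none
[18] P3: load  L0 | P0:S(1), P1:I, P2:S(1), P3:S(1) | bus: none
[19] P2: store L1 := 84 | P0:I, P1:I, P2:M(84), P3:I | bus: BusRdX
[20] P1: load  L2 | P0:I, P1:S(60), P2:S(60), P3:I | bus: none
[21] P2: load  L1 | P0:I, P1:I, P2:M(84), P3:I | bus: none
[22] P2: load  L1 | P0:I, P1:I, P2:M(84), P3:I | bus: none
[23] P3: load  L1 | P0:I, P1:I, P2:S(84), P3:S(84) | bus: BusRd,Flush
[24] P0: store L2 := 88 | P0:M(88), P1:I, P2:I, P3:I | bus: BusRdX
[25] P0: load  L2 | P0:M(88), P1:I, P2:I, P3:I | bus: none
[26] P2: store L1 := 19 | P0:I, P1:I, P2:M(19), P3:I | bus: BusRdX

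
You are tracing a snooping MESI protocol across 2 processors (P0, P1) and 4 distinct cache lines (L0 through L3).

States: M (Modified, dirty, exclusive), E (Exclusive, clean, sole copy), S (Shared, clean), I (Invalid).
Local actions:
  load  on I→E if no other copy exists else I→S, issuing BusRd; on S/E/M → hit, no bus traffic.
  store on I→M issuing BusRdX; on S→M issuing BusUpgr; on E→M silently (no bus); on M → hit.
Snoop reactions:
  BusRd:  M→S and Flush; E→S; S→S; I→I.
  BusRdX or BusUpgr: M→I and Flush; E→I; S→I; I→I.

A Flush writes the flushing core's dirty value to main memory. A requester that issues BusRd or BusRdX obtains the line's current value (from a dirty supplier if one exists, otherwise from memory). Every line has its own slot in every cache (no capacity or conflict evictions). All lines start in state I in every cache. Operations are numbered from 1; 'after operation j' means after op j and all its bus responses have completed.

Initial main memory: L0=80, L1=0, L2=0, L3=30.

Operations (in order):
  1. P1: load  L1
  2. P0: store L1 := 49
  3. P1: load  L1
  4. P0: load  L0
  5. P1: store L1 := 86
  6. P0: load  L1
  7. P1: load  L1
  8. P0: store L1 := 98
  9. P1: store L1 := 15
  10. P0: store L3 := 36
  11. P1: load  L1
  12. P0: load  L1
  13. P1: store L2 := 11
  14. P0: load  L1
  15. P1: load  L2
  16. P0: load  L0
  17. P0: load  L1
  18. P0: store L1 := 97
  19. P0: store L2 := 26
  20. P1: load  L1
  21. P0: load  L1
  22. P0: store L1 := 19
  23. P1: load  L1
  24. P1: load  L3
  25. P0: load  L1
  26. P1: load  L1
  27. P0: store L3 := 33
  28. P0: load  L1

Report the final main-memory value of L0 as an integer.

[1] P1: load  L1 | P0:I, P1:E(0) | bus: BusRd
[2] P0: store L1 := 49 | P0:M(49), P1:I | bus: BusRdX
[3] P1: load  L1 | P0:S(49), P1:S(49) | bus: BusRd,Flush
[4] P0: load  L0 | P0:E(80), P1:I | bus: BusRd
[5] P1: store L1 := 86 | P0:I, P1:M(86) | bus: BusUpgr
[6] P0: load  L1 | P0:S(86), P1:S(86) | bus: BusRd,Flush
[7] P1: load  L1 | P0:S(86), P1:S(86) | bus: none
[8] P0: store L1 := 98 | P0:M(98), P1:I | bus: BusUpgr
[9] P1: store L1 := 15 | P0:I, P1:M(15) | bus: BusRdX,Flush
[10] P0: store L3 := 36 | P0:M(36), P1:I | bus: BusRdX
[11] P1: load  L1 | P0:I, P1:M(15) | bus: none
[12] P0: load  L1 | P0:S(15), P1:S(15) | bus: BusRd,Flush
[13] P1: store L2 := 11 | P0:I, P1:M(11) | bus: BusRdX
[14] P0: load  L1 | P0:S(15), P1:S(15) | bus: none
[15] P1: load  L2 | P0:I, P1:M(11) | bus: none
[16] P0: load  L0 | P0:E(80), P1:I | bus: none
[17] P0: load  L1 | P0:S(15), P1:S(15) | bus: none
[18] P0: store L1 := 97 | P0:M(97), P1:I | bus: BusUpgr
[19] P0: store L2 := 26 | P0:M(26), P1:I | bus: BusRdX,Flush
[20] P1: load  L1 | P0:S(97), P1:S(97) | bus: BusRd,Flush
[21] P0: load  L1 | P0:S(97), P1:S(97) | bus: none
[22] P0: store L1 := 19 | P0:M(19), P1:I | bus: BusUpgr
[23] P1: load  L1 | P0:S(19), P1:S(19) | bus: BusRd,Flush
[24] P1: load  L3 | P0:S(36), P1:S(36) | bus: BusRd,Flush
[25] P0: load  L1 | P0:S(19), P1:S(19) | bus: none
[26] P1: load  L1 | P0:S(19), P1:S(19) | bus: none
[27] P0: store L3 := 33 | P0:M(33), P1:I | bus: BusUpgr
[28] P0: load  L1 | P0:S(19), P1:S(19) | bus: none

memory[L0] = 80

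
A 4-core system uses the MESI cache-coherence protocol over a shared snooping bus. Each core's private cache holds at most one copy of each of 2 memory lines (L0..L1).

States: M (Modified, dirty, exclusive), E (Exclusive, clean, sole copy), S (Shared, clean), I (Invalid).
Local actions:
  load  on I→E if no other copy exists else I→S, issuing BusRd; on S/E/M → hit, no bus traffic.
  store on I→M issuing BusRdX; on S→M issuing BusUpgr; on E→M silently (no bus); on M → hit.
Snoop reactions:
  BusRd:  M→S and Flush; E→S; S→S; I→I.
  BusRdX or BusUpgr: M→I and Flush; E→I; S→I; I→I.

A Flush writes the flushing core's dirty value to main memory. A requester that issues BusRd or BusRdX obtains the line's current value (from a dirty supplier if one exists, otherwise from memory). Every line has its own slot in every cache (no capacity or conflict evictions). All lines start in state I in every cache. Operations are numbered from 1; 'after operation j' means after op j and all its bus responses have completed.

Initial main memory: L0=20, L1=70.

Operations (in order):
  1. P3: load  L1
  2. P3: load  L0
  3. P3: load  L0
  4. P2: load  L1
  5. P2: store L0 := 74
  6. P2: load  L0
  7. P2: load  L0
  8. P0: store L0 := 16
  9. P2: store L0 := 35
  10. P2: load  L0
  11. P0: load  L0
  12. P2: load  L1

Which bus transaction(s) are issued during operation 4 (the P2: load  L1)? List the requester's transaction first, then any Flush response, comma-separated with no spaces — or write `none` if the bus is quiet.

step 1: P3: load  L1  ⟶  IIIE  (L1)  txn=BusRd  M[L1]=70
step 2: P3: load  L0  ⟶  IIIE  (L0)  txn=BusRd  M[L0]=20
step 3: P3: load  L0  ⟶  IIIE  (L0)  txn=∅  M[L0]=20
step 4: P2: load  L1  ⟶  IISS  (L1)  txn=BusRd  M[L1]=70
step 5: P2: store L0 := 74  ⟶  IIMI  (L0)  txn=BusRdX  M[L0]=20
step 6: P2: load  L0  ⟶  IIMI  (L0)  txn=∅  M[L0]=20
step 7: P2: load  L0  ⟶  IIMI  (L0)  txn=∅  M[L0]=20
step 8: P0: store L0 := 16  ⟶  MIII  (L0)  txn=BusRdX+Flush  M[L0]=74
step 9: P2: store L0 := 35  ⟶  IIMI  (L0)  txn=BusRdX+Flush  M[L0]=16
step 10: P2: load  L0  ⟶  IIMI  (L0)  txn=∅  M[L0]=16
step 11: P0: load  L0  ⟶  SISI  (L0)  txn=BusRd+Flush  M[L0]=35
step 12: P2: load  L1  ⟶  IISS  (L1)  txn=∅  M[L1]=70

bus = BusRd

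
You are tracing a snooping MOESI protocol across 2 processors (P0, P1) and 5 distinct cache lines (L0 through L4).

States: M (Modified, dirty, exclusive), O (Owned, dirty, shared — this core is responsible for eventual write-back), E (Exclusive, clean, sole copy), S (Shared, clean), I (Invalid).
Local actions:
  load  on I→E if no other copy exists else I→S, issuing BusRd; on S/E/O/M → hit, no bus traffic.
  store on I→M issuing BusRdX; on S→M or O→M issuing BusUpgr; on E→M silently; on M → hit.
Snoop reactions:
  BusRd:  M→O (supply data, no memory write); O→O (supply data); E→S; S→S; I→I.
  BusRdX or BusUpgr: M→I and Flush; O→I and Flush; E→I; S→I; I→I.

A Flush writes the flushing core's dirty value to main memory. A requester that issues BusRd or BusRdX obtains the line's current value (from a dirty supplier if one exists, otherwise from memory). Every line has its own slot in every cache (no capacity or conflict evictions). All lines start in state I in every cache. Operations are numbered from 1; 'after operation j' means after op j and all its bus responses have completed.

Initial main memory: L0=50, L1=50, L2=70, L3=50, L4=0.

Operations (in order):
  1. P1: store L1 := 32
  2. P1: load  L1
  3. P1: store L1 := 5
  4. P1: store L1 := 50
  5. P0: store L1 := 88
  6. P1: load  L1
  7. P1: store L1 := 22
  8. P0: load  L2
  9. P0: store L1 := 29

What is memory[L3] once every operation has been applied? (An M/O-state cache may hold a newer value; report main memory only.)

memory[L3] = 50

[1] P1: store L1 := 32 | P0:I, P1:M(32) | bus: BusRdX
[2] P1: load  L1 | P0:I, P1:M(32) | bus: none
[3] P1: store L1 := 5 | P0:I, P1:M(5) | bus: none
[4] P1: store L1 := 50 | P0:I, P1:M(50) | bus: none
[5] P0: store L1 := 88 | P0:M(88), P1:I | bus: BusRdX,Flush
[6] P1: load  L1 | P0:O(88), P1:S(88) | bus: BusRd
[7] P1: store L1 := 22 | P0:I, P1:M(22) | bus: BusUpgr,Flush
[8] P0: load  L2 | P0:E(70), P1:I | bus: BusRd
[9] P0: store L1 := 29 | P0:M(29), P1:I | bus: BusRdX,Flush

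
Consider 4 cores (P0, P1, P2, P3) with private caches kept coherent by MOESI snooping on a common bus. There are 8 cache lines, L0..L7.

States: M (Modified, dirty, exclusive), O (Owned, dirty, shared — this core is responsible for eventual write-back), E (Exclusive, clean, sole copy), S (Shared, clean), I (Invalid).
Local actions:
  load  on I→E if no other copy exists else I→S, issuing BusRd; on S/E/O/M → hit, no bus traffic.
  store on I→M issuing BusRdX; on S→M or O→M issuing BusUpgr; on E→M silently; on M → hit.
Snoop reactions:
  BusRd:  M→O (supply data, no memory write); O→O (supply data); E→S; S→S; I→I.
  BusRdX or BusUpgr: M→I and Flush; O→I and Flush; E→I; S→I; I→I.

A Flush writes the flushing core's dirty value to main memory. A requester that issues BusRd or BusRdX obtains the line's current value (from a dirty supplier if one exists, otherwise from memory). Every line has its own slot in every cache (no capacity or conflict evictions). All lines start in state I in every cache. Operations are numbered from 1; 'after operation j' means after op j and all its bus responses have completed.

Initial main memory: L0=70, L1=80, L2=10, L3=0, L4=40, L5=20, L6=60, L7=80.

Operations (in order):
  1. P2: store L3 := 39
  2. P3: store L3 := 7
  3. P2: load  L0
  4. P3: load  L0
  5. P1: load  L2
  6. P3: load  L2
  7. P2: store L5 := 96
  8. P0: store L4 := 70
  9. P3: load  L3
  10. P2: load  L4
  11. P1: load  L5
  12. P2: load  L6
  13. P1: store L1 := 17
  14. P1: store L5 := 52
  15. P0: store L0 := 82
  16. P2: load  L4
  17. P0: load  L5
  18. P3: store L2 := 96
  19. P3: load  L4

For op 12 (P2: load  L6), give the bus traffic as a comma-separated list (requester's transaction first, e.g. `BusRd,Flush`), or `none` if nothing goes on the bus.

[1] P2: store L3 := 39 | P0:I, P1:I, P2:M(39), P3:I | bus: BusRdX
[2] P3: store L3 := 7 | P0:I, P1:I, P2:I, P3:M(7) | bus: BusRdX,Flush
[3] P2: load  L0 | P0:I, P1:I, P2:E(70), P3:I | bus: BusRd
[4] P3: load  L0 | P0:I, P1:I, P2:S(70), P3:S(70) | bus: BusRd
[5] P1: load  L2 | P0:I, P1:E(10), P2:I, P3:I | bus: BusRd
[6] P3: load  L2 | P0:I, P1:S(10), P2:I, P3:S(10) | bus: BusRd
[7] P2: store L5 := 96 | P0:I, P1:I, P2:M(96), P3:I | bus: BusRdX
[8] P0: store L4 := 70 | P0:M(70), P1:I, P2:I, P3:I | bus: BusRdX
[9] P3: load  L3 | P0:I, P1:I, P2:I, P3:M(7) | bus: none
[10] P2: load  L4 | P0:O(70), P1:I, P2:S(70), P3:I | bus: BusRd
[11] P1: load  L5 | P0:I, P1:S(96), P2:O(96), P3:I | bus: BusRd
[12] P2: load  L6 | P0:I, P1:I, P2:E(60), P3:I | bus: BusRd
[13] P1: store L1 := 17 | P0:I, P1:M(17), P2:I, P3:I | bus: BusRdX
[14] P1: store L5 := 52 | P0:I, P1:M(52), P2:I, P3:I | bus: BusUpgr,Flush
[15] P0: store L0 := 82 | P0:M(82), P1:I, P2:I, P3:I | bus: BusRdX
[16] P2: load  L4 | P0:O(70), P1:I, P2:S(70), P3:I | bus: none
[17] P0: load  L5 | P0:S(52), P1:O(52), P2:I, P3:I | bus: BusRd
[18] P3: store L2 := 96 | P0:I, P1:I, P2:I, P3:M(96) | bus: BusUpgr
[19] P3: load  L4 | P0:O(70), P1:I, P2:S(70), P3:S(70) | bus: BusRd

bus = BusRd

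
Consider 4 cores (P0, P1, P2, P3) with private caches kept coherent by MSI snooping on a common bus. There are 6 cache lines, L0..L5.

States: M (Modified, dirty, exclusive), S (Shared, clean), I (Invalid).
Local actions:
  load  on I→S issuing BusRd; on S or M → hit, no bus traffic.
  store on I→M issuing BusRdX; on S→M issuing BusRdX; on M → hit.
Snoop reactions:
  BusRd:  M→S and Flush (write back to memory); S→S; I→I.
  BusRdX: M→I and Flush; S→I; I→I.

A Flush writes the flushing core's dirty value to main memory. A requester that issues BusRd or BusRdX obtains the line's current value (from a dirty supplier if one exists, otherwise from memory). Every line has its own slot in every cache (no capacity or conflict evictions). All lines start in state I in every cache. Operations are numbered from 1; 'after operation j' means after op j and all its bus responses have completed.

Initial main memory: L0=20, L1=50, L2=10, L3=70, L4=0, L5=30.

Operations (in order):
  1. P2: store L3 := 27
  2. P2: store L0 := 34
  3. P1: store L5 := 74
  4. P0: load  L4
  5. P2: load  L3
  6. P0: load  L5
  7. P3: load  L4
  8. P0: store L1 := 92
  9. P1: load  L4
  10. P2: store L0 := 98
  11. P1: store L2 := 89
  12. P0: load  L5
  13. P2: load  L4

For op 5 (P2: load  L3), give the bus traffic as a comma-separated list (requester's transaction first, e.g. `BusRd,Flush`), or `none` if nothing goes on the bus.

bus = none

step 1: P2: store L3 := 27  ⟶  IIMI  (L3)  txn=BusRdX  M[L3]=70
step 2: P2: store L0 := 34  ⟶  IIMI  (L0)  txn=BusRdX  M[L0]=20
step 3: P1: store L5 := 74  ⟶  IMII  (L5)  txn=BusRdX  M[L5]=30
step 4: P0: load  L4  ⟶  SIII  (L4)  txn=BusRd  M[L4]=0
step 5: P2: load  L3  ⟶  IIMI  (L3)  txn=∅  M[L3]=70
step 6: P0: load  L5  ⟶  SSII  (L5)  txn=BusRd+Flush  M[L5]=74
step 7: P3: load  L4  ⟶  SIIS  (L4)  txn=BusRd  M[L4]=0
step 8: P0: store L1 := 92  ⟶  MIII  (L1)  txn=BusRdX  M[L1]=50
step 9: P1: load  L4  ⟶  SSIS  (L4)  txn=BusRd  M[L4]=0
step 10: P2: store L0 := 98  ⟶  IIMI  (L0)  txn=∅  M[L0]=20
step 11: P1: store L2 := 89  ⟶  IMII  (L2)  txn=BusRdX  M[L2]=10
step 12: P0: load  L5  ⟶  SSII  (L5)  txn=∅  M[L5]=74
step 13: P2: load  L4  ⟶  SSSS  (L4)  txn=BusRd  M[L4]=0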